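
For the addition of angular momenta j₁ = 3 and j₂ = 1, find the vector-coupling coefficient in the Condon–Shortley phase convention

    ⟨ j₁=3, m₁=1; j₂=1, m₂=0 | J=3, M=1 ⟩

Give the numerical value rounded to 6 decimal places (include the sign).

j₁+j₂−J=1  J+j₁−j₂=5  J−j₁+j₂=1  j₁+j₂+J+1=8
(j₁±m₁, j₂±m₂, J±M) = (4,2,1,1,4,2)
P² = 48
sum k=0..1:
  [0] +1/12 = 1/12
  [1] −1/24 = -1/24
S = 1/24
C² = P²·S² = 1/12 ; C = +0.288675

+0.288675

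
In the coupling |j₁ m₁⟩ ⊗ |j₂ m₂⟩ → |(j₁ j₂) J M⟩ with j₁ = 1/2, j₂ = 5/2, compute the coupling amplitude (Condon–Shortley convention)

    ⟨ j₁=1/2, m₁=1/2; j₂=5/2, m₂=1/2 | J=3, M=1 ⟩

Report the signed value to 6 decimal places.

+√(2/3) ≈ +0.816497

j₁+j₂−J=0  J+j₁−j₂=1  J−j₁+j₂=5  j₁+j₂+J+1=7
(j₁±m₁, j₂±m₂, J±M) = (1,0,3,2,4,2)
P² = 96
sum k=0..0:
  [0] +1/12 = 1/12
S = 1/12
C² = P²·S² = 2/3 ; C = +0.816497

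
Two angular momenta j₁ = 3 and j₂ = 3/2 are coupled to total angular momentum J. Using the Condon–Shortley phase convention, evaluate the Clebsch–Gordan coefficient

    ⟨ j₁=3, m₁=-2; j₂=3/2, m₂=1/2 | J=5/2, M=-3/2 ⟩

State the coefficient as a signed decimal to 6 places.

j₁+j₂−J=2  J+j₁−j₂=4  J−j₁+j₂=1  j₁+j₂+J+1=8
(j₁±m₁, j₂±m₂, J±M) = (1,5,2,1,1,4)
P² = 288/7
sum k=1..2:
  [1] −1/24 = -1/24
  [2] +1/12 = 1/12
S = 1/24
C² = P²·S² = 1/14 ; C = +0.267261

+0.267261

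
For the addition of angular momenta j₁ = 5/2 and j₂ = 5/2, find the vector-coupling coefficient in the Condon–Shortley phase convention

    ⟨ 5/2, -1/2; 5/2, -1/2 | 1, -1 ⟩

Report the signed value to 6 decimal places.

triangle: 4!·1!·1!/7! = 24/5040
(j±m)!: 2!·3!·2!·3!·0!·2! = 288
prefactor² = (2J+1)·Δ·N² = 144/35
  k=2: +1/(2!·2!·1!·0!·0!·1!) = 1/4
Σ = 1/4  ⇒  CG² = 144/35·1/4² = 9/35
CG = +√(9/35) = +0.507093

+√(9/35) = +0.507093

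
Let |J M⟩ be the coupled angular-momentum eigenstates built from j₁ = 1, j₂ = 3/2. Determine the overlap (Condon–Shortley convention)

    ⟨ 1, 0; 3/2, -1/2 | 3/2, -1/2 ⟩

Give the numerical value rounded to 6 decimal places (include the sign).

triangle: 1!·1!·2!/5! = 2/120
(j±m)!: 1!·1!·1!·2!·1!·2! = 4
prefactor² = (2J+1)·Δ·N² = 4/15
  k=0: +1/(0!·1!·1!·1!·0!·1!) = 1
  k=1: −1/(1!·0!·0!·0!·1!·2!) = -1/2
Σ = 1/2  ⇒  CG² = 4/15·1/2² = 1/15
CG = +√(1/15) = +0.258199

+0.258199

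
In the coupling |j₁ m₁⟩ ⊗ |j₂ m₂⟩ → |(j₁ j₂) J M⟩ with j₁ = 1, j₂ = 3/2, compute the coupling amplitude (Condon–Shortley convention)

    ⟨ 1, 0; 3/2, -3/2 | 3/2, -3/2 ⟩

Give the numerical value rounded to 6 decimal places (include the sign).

j₁+j₂−J=1  J+j₁−j₂=1  J−j₁+j₂=2  j₁+j₂+J+1=5
(j₁±m₁, j₂±m₂, J±M) = (1,1,0,3,0,3)
P² = 12/5
sum k=0..0:
  [0] +1/2 = 1/2
S = 1/2
C² = P²·S² = 3/5 ; C = +0.774597

+0.774597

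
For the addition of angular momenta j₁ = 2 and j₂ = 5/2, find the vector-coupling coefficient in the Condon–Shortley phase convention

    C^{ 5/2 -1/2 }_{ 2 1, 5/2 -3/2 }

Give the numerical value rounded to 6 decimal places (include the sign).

triangle: 2!*2!*3!/8! = 24/40320
(j±m)!: 3!*1!*1!*4!*2!*3! = 1728
prefactor² = (2J+1)*Δ*N² = 216/35
  k=0: +1/(0!*2!*1!*1!*1!*2!) = 1/4
  k=1: −1/(1!*1!*0!*0!*2!*3!) = -1/12
Σ = 1/6  ⇒  CG² = 216/35*1/6² = 6/35
CG = +√(6/35) = +0.414039

+√(6/35) = +0.414039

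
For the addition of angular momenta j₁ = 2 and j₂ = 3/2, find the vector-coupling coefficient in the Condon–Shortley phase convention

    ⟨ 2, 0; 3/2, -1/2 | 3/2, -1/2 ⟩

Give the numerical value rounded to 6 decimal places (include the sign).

-0.447214  (= −√(1/5))

j₁+j₂−J=2  J+j₁−j₂=2  J−j₁+j₂=1  j₁+j₂+J+1=6
(j₁±m₁, j₂±m₂, J±M) = (2,2,1,2,1,2)
P² = 16/45
sum k=0..1:
  [0] +1/4 = 1/4
  [1] −1/1 = -1
S = -3/4
C² = P²·S² = 1/5 ; C = -0.447214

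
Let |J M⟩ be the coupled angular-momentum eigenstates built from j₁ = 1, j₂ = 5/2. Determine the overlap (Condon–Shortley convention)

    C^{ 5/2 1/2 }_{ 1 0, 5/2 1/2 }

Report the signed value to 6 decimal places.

−√(1/35) ≈ -0.169031

j₁+j₂−J=1  J+j₁−j₂=1  J−j₁+j₂=4  j₁+j₂+J+1=7
(j₁±m₁, j₂±m₂, J±M) = (1,1,3,2,3,2)
P² = 144/35
sum k=0..1:
  [0] +1/6 = 1/6
  [1] −1/4 = -1/4
S = -1/12
C² = P²·S² = 1/35 ; C = -0.169031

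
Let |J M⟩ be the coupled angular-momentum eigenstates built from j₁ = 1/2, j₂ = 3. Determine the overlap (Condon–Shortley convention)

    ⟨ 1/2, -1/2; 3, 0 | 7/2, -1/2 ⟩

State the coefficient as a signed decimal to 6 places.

√[8·0!1!6!/8! · 0!1!3!3!3!4!] = √(5184/7)
  +(−1)^0/∏(0,0,1,3,0,3)! = 1/36  (running 1/36)
⟨..|..⟩ = √(5184/7)·(1/36) = +0.755929

+0.755929  (= +√(4/7))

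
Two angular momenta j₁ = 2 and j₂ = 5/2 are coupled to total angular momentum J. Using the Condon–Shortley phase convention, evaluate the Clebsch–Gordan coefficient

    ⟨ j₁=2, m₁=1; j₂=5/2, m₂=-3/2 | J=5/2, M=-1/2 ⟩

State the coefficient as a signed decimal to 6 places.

+0.414039

j₁+j₂−J=2  J+j₁−j₂=2  J−j₁+j₂=3  j₁+j₂+J+1=8
(j₁±m₁, j₂±m₂, J±M) = (3,1,1,4,2,3)
P² = 216/35
sum k=0..1:
  [0] +1/4 = 1/4
  [1] −1/12 = -1/12
S = 1/6
C² = P²·S² = 6/35 ; C = +0.414039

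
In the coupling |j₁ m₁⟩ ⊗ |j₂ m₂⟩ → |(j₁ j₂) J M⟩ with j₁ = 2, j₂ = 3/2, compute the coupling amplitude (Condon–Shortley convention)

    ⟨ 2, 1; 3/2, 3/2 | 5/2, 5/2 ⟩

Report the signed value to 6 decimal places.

-0.654654

triangle: 1!*3!*2!/7! = 12/5040
(j±m)!: 3!*1!*3!*0!*5!*0! = 4320
prefactor² = (2J+1)*Δ*N² = 432/7
  k=1: −1/(1!*0!*0!*2!*3!*0!) = -1/12
Σ = -1/12  ⇒  CG² = 432/7*(-1/12)² = 3/7
CG = −√(3/7) = -0.654654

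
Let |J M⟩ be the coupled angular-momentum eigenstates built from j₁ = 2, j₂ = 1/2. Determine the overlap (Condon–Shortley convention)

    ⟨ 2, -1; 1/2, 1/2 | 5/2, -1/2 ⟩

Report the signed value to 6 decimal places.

+√(2/5) ≈ +0.632456

triangle: 0!×4!×1!/6! = 24/720
(j±m)!: 1!×3!×1!×0!×2!×3! = 72
prefactor² = (2J+1)×Δ×N² = 72/5
  k=0: +1/(0!×0!×3!×1!×1!×0!) = 1/6
Σ = 1/6  ⇒  CG² = 72/5×1/6² = 2/5
CG = +√(2/5) = +0.632456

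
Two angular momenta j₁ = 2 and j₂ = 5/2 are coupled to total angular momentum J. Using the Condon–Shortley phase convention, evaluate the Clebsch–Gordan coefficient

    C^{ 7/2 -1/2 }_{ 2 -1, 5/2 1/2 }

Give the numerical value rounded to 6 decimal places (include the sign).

triangle: 1!·3!·4!/9! = 144/362880
(j±m)!: 1!·3!·3!·2!·3!·4! = 10368
prefactor² = (2J+1)·Δ·N² = 1152/35
  k=0: +1/(0!·1!·3!·3!·0!·1!) = 1/36
  k=1: −1/(1!·0!·2!·2!·1!·2!) = -1/8
Σ = -7/72  ⇒  CG² = 1152/35·(-7/72)² = 14/45
CG = −√(14/45) = -0.557773

-0.557773  (= −√(14/45))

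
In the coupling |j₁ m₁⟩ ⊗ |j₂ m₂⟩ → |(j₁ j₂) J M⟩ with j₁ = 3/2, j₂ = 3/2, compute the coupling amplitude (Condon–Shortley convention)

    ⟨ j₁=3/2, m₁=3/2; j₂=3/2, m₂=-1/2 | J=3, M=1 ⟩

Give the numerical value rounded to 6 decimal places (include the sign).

√[7·0!3!3!/7! · 3!0!1!2!4!2!] = √(144/5)
  +(−1)^0/∏(0,0,0,1,3,2)! = 1/12  (running 1/12)
⟨..|..⟩ = √(144/5)·(1/12) = +0.447214

+0.447214  (= +√(1/5))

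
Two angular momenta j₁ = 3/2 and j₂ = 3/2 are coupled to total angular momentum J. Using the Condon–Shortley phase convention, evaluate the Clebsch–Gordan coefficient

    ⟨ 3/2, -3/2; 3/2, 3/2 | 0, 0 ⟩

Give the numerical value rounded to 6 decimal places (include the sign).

-0.500000  (= −√(1/4))

j₁+j₂−J=3  J+j₁−j₂=0  J−j₁+j₂=0  j₁+j₂+J+1=4
(j₁±m₁, j₂±m₂, J±M) = (0,3,3,0,0,0)
P² = 9
sum k=3..3:
  [3] −1/6 = -1/6
S = -1/6
C² = P²·S² = 1/4 ; C = -0.500000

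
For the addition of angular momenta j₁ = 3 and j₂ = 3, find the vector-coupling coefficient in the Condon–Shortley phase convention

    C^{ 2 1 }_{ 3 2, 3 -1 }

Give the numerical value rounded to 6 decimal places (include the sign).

-0.422577  (= −√(5/28))

j₁+j₂−J=4  J+j₁−j₂=2  J−j₁+j₂=2  j₁+j₂+J+1=9
(j₁±m₁, j₂±m₂, J±M) = (5,1,2,4,3,1)
P² = 320/7
sum k=0..1:
  [0] +1/48 = 1/48
  [1] −1/12 = -1/12
S = -1/16
C² = P²·S² = 5/28 ; C = -0.422577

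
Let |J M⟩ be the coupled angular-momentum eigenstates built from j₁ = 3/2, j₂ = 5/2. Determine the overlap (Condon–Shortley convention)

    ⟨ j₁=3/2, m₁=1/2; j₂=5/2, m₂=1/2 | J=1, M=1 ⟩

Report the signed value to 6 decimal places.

−√(3/20) ≈ -0.387298

√[3·3!0!2!/6! · 2!1!3!2!2!0!] = √(12/5)
  +(−1)^1/∏(1,2,0,2,0,0)! = -1/4  (running -1/4)
⟨..|..⟩ = √(12/5)·(-1/4) = -0.387298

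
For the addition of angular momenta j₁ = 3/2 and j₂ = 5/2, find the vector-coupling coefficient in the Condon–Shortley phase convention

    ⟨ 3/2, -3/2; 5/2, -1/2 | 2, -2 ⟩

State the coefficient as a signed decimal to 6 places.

+0.377964  (= +√(1/7))

√[5·2!1!3!/7! · 0!3!2!3!0!4!] = √(144/7)
  +(−1)^2/∏(2,0,1,0,0,3)! = 1/12  (running 1/12)
⟨..|..⟩ = √(144/7)·(1/12) = +0.377964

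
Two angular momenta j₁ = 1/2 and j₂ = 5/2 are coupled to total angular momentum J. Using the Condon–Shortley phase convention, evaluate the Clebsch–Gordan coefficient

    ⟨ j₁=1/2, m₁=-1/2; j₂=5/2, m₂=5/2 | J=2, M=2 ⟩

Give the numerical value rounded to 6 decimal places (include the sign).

j₁+j₂−J=1  J+j₁−j₂=0  J−j₁+j₂=4  j₁+j₂+J+1=6
(j₁±m₁, j₂±m₂, J±M) = (0,1,5,0,4,0)
P² = 480
sum k=1..1:
  [1] −1/24 = -1/24
S = -1/24
C² = P²·S² = 5/6 ; C = -0.912871

-0.912871  (= −√(5/6))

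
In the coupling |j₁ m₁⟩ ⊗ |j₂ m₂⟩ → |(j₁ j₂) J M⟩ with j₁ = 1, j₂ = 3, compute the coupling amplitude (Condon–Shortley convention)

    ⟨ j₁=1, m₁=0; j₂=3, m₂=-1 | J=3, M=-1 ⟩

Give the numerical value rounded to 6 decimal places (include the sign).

+√(1/12) = +0.288675

j₁+j₂−J=1  J+j₁−j₂=1  J−j₁+j₂=5  j₁+j₂+J+1=8
(j₁±m₁, j₂±m₂, J±M) = (1,1,2,4,2,4)
P² = 48
sum k=0..1:
  [0] +1/12 = 1/12
  [1] −1/24 = -1/24
S = 1/24
C² = P²·S² = 1/12 ; C = +0.288675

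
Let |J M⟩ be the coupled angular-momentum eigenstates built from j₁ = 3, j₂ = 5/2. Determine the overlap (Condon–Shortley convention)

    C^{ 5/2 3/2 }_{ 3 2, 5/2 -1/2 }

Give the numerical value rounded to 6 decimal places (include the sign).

√[6·3!3!2!/9! · 5!1!2!3!4!1!] = √(288/7)
  +(−1)^0/∏(0,3,1,2,2,0)! = 1/24  (running 1/24)
  +(−1)^1/∏(1,2,0,1,3,1)! = -1/12  (running -1/24)
⟨..|..⟩ = √(288/7)·(-1/24) = -0.267261

-0.267261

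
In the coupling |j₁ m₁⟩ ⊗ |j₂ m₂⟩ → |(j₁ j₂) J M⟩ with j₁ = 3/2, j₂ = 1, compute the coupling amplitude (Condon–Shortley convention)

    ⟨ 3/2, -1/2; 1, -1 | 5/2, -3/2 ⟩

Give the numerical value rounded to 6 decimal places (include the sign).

√[6·0!3!2!/6! · 1!2!0!2!1!4!] = √(48/5)
  +(−1)^0/∏(0,0,2,0,1,2)! = 1/4  (running 1/4)
⟨..|..⟩ = √(48/5)·(1/4) = +0.774597

+√(3/5) = +0.774597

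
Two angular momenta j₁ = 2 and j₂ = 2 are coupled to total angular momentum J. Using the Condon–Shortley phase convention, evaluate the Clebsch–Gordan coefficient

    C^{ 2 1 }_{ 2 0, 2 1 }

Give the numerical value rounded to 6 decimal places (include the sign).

-0.267261  (= −√(1/14))

√[5·2!2!2!/7! · 2!2!3!1!3!1!] = √(8/7)
  +(−1)^1/∏(1,1,1,2,1,0)! = -1/2  (running -1/2)
  +(−1)^2/∏(2,0,0,1,2,1)! = 1/4  (running -1/4)
⟨..|..⟩ = √(8/7)·(-1/4) = -0.267261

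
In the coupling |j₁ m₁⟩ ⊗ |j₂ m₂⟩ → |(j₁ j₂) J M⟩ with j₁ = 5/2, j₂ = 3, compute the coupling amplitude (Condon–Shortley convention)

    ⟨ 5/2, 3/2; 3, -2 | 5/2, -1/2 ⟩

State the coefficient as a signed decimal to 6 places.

+√(1/14) ≈ +0.267261

triangle: 3!·2!·3!/9! = 72/362880
(j±m)!: 4!·1!·1!·5!·2!·3! = 34560
prefactor² = (2J+1)·Δ·N² = 288/7
  k=0: +1/(0!·3!·1!·1!·1!·2!) = 1/12
  k=1: −1/(1!·2!·0!·0!·2!·3!) = -1/24
Σ = 1/24  ⇒  CG² = 288/7·1/24² = 1/14
CG = +√(1/14) = +0.267261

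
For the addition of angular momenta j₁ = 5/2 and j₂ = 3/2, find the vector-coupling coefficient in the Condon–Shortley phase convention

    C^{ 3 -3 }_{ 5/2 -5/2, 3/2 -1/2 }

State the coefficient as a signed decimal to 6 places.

√[7·1!4!2!/8! · 0!5!1!2!0!6!] = √(1440)
  +(−1)^1/∏(1,0,4,0,0,2)! = -1/48  (running -1/48)
⟨..|..⟩ = √(1440)·(-1/48) = -0.790569

-0.790569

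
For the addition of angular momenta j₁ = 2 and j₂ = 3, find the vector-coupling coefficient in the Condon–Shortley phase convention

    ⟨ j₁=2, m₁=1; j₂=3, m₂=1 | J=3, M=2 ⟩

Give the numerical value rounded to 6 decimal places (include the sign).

-0.500000  (= −√(1/4))

√[7·2!2!4!/9! · 3!1!4!2!5!1!] = √(64)
  +(−1)^0/∏(0,2,1,4,1,0)! = 1/48  (running 1/48)
  +(−1)^1/∏(1,1,0,3,2,1)! = -1/12  (running -1/16)
⟨..|..⟩ = √(64)·(-1/16) = -0.500000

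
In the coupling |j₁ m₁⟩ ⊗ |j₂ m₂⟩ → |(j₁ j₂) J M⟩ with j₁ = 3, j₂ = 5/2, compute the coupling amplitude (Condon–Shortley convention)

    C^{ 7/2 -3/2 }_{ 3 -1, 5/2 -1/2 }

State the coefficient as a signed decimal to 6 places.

-0.487950

√[8·2!4!3!/10! · 2!4!2!3!2!5!] = √(3072/35)
  +(−1)^0/∏(0,2,4,2,0,1)! = 1/96  (running 1/96)
  +(−1)^1/∏(1,1,3,1,1,2)! = -1/12  (running -7/96)
  +(−1)^2/∏(2,0,2,0,2,3)! = 1/48  (running -5/96)
⟨..|..⟩ = √(3072/35)·(-5/96) = -0.487950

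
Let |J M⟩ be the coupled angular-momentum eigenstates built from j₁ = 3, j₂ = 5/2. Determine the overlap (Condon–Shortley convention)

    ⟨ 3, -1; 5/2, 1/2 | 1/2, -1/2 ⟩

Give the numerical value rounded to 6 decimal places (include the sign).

−√(4/21) = -0.436436

j₁+j₂−J=5  J+j₁−j₂=1  J−j₁+j₂=0  j₁+j₂+J+1=7
(j₁±m₁, j₂±m₂, J±M) = (2,4,3,2,0,1)
P² = 192/7
sum k=3..3:
  [3] −1/12 = -1/12
S = -1/12
C² = P²·S² = 4/21 ; C = -0.436436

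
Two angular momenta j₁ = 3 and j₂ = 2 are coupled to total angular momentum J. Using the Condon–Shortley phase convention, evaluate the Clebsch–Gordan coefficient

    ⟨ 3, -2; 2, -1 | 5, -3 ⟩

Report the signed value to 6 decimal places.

triangle: 0!×6!×4!/11! = 17280/39916800
(j±m)!: 1!×5!×1!×3!×2!×8! = 58060800
prefactor² = (2J+1)×Δ×N² = 276480
  k=0: +1/(0!×0!×5!×1!×1!×3!) = 1/720
Σ = 1/720  ⇒  CG² = 276480×1/720² = 8/15
CG = +√(8/15) = +0.730297

+0.730297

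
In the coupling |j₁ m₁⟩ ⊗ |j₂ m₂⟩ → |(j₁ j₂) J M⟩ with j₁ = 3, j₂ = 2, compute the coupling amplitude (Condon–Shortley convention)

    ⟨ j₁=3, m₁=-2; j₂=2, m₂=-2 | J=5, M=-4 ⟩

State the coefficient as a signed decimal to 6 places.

j₁+j₂−J=0  J+j₁−j₂=6  J−j₁+j₂=4  j₁+j₂+J+1=11
(j₁±m₁, j₂±m₂, J±M) = (1,5,0,4,1,9)
P² = 4976640
sum k=0..0:
  [0] +1/2880 = 1/2880
S = 1/2880
C² = P²·S² = 3/5 ; C = +0.774597

+√(3/5) = +0.774597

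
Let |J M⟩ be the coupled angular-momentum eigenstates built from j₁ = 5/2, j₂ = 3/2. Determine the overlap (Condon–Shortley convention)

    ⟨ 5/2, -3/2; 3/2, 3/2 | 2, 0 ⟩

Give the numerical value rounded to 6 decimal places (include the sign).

+0.654654  (= +√(3/7))

j₁+j₂−J=2  J+j₁−j₂=3  J−j₁+j₂=1  j₁+j₂+J+1=7
(j₁±m₁, j₂±m₂, J±M) = (1,4,3,0,2,2)
P² = 48/7
sum k=2..2:
  [2] +1/4 = 1/4
S = 1/4
C² = P²·S² = 3/7 ; C = +0.654654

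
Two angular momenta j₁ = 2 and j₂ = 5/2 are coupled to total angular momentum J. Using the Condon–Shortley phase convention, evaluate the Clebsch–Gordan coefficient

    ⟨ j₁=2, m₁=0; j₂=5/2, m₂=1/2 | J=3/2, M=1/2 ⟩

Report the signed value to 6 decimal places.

+0.239046  (= +√(2/35))

triangle: 3!*1!*2!/7! = 12/5040
(j±m)!: 2!*2!*3!*2!*2!*1! = 96
prefactor² = (2J+1)*Δ*N² = 32/35
  k=1: −1/(1!*2!*1!*2!*0!*0!) = -1/4
  k=2: +1/(2!*1!*0!*1!*1!*1!) = 1/2
Σ = 1/4  ⇒  CG² = 32/35*1/4² = 2/35
CG = +√(2/35) = +0.239046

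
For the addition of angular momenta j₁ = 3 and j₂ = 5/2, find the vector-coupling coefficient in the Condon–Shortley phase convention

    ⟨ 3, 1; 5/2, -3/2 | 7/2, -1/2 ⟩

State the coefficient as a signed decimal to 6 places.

+√(8/63) ≈ +0.356348

j₁+j₂−J=2  J+j₁−j₂=4  J−j₁+j₂=3  j₁+j₂+J+1=10
(j₁±m₁, j₂±m₂, J±M) = (4,2,1,4,3,4)
P² = 18432/175
sum k=0..1:
  [0] +1/16 = 1/16
  [1] −1/36 = -1/36
S = 5/144
C² = P²·S² = 8/63 ; C = +0.356348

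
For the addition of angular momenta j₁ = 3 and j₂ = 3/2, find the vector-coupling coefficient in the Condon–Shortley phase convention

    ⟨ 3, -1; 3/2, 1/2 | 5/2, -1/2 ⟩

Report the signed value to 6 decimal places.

√[6·2!4!1!/8! · 2!4!2!1!2!3!] = √(288/35)
  +(−1)^1/∏(1,1,3,1,1,0)! = -1/6  (running -1/6)
  +(−1)^2/∏(2,0,2,0,2,1)! = 1/8  (running -1/24)
⟨..|..⟩ = √(288/35)·(-1/24) = -0.119523

−√(1/70) = -0.119523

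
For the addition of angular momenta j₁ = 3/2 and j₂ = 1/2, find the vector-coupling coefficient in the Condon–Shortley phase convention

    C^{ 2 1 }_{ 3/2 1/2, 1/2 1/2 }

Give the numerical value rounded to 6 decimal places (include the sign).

√[5·0!3!1!/5! · 2!1!1!0!3!1!] = √(3)
  +(−1)^0/∏(0,0,1,1,2,0)! = 1/2  (running 1/2)
⟨..|..⟩ = √(3)·(1/2) = +0.866025

+√(3/4) = +0.866025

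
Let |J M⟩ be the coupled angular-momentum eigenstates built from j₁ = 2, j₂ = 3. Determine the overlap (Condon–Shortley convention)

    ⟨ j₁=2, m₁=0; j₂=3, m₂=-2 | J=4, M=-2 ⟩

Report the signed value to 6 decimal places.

+√(12/35) ≈ +0.585540

√[9·1!3!5!/10! · 2!2!1!5!2!6!] = √(8640/7)
  +(−1)^0/∏(0,1,2,1,1,4)! = 1/48  (running 1/48)
  +(−1)^1/∏(1,0,1,0,2,5)! = -1/240  (running 1/60)
⟨..|..⟩ = √(8640/7)·(1/60) = +0.585540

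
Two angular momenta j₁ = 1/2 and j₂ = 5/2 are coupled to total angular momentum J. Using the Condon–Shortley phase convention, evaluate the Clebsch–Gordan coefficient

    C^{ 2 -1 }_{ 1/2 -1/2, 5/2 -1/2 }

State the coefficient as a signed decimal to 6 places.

−√(1/3) ≈ -0.577350

j₁+j₂−J=1  J+j₁−j₂=0  J−j₁+j₂=4  j₁+j₂+J+1=6
(j₁±m₁, j₂±m₂, J±M) = (0,1,2,3,1,3)
P² = 12
sum k=1..1:
  [1] −1/6 = -1/6
S = -1/6
C² = P²·S² = 1/3 ; C = -0.577350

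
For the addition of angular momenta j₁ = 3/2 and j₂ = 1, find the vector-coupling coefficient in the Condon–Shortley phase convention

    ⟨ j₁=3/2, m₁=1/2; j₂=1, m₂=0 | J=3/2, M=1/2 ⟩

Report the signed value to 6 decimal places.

+√(1/15) ≈ +0.258199

√[4·1!2!1!/5! · 2!1!1!1!2!1!] = √(4/15)
  +(−1)^0/∏(0,1,1,1,1,0)! = 1  (running 1)
  +(−1)^1/∏(1,0,0,0,2,1)! = -1/2  (running 1/2)
⟨..|..⟩ = √(4/15)·(1/2) = +0.258199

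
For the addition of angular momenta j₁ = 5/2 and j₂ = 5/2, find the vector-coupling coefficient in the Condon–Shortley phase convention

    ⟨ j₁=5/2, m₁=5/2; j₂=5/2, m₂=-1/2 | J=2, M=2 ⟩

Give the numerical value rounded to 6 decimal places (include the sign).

triangle: 3!·2!·2!/8! = 24/40320
(j±m)!: 5!·0!·2!·3!·4!·0! = 34560
prefactor² = (2J+1)·Δ·N² = 720/7
  k=0: +1/(0!·3!·0!·2!·2!·0!) = 1/24
Σ = 1/24  ⇒  CG² = 720/7·1/24² = 5/28
CG = +√(5/28) = +0.422577

+0.422577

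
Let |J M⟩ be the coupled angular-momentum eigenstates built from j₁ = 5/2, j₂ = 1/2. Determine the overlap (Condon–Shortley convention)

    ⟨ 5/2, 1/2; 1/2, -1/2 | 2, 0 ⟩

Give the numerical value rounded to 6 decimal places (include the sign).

+√(1/2) = +0.707107

√[5·1!4!0!/6! · 3!2!0!1!2!2!] = √(8)
  +(−1)^0/∏(0,1,2,0,2,0)! = 1/4  (running 1/4)
⟨..|..⟩ = √(8)·(1/4) = +0.707107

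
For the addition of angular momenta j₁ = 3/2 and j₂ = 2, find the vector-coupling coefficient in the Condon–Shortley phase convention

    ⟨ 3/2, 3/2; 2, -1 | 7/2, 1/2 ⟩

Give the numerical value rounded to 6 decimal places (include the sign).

triangle: 0!*3!*4!/8! = 144/40320
(j±m)!: 3!*0!*1!*3!*4!*3! = 5184
prefactor² = (2J+1)*Δ*N² = 5184/35
  k=0: +1/(0!*0!*0!*1!*3!*3!) = 1/36
Σ = 1/36  ⇒  CG² = 5184/35*1/36² = 4/35
CG = +√(4/35) = +0.338062

+√(4/35) = +0.338062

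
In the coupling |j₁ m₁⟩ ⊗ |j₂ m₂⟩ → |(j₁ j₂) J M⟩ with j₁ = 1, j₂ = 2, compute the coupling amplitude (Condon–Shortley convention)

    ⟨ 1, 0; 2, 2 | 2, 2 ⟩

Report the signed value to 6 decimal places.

−√(2/3) ≈ -0.816497

triangle: 1!×1!×3!/6! = 6/720
(j±m)!: 1!×1!×4!×0!×4!×0! = 576
prefactor² = (2J+1)×Δ×N² = 24
  k=1: −1/(1!×0!×0!×3!×1!×0!) = -1/6
Σ = -1/6  ⇒  CG² = 24×(-1/6)² = 2/3
CG = −√(2/3) = -0.816497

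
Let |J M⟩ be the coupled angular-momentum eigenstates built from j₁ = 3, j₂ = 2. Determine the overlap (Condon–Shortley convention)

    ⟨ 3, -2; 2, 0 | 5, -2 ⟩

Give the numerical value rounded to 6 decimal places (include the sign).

triangle: 0!×6!×4!/11! = 17280/39916800
(j±m)!: 1!×5!×2!×2!×3!×7! = 14515200
prefactor² = (2J+1)×Δ×N² = 69120
  k=0: +1/(0!×0!×5!×2!×1!×2!) = 1/480
Σ = 1/480  ⇒  CG² = 69120×1/480² = 3/10
CG = +√(3/10) = +0.547723

+√(3/10) ≈ +0.547723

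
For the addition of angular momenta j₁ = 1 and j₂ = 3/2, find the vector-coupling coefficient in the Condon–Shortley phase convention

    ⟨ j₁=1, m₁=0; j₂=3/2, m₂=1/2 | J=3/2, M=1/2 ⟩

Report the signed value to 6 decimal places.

−√(1/15) = -0.258199

triangle: 1!*1!*2!/5! = 2/120
(j±m)!: 1!*1!*2!*1!*2!*1! = 4
prefactor² = (2J+1)*Δ*N² = 4/15
  k=0: +1/(0!*1!*1!*2!*0!*0!) = 1/2
  k=1: −1/(1!*0!*0!*1!*1!*1!) = -1
Σ = -1/2  ⇒  CG² = 4/15*(-1/2)² = 1/15
CG = −√(1/15) = -0.258199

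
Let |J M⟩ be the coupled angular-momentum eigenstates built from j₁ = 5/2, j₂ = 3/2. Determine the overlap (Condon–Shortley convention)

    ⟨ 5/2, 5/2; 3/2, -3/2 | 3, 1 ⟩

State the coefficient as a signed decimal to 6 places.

+0.353553

triangle: 1!×4!×2!/8! = 48/40320
(j±m)!: 5!×0!×0!×3!×4!×2! = 34560
prefactor² = (2J+1)×Δ×N² = 288
  k=0: +1/(0!×1!×0!×0!×4!×2!) = 1/48
Σ = 1/48  ⇒  CG² = 288×1/48² = 1/8
CG = +√(1/8) = +0.353553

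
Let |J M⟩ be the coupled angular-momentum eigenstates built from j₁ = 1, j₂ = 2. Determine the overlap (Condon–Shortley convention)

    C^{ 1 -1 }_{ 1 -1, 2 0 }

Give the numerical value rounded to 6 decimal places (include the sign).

+0.316228  (= +√(1/10))

j₁+j₂−J=2  J+j₁−j₂=0  J−j₁+j₂=2  j₁+j₂+J+1=5
(j₁±m₁, j₂±m₂, J±M) = (0,2,2,2,0,2)
P² = 8/5
sum k=2..2:
  [2] +1/4 = 1/4
S = 1/4
C² = P²·S² = 1/10 ; C = +0.316228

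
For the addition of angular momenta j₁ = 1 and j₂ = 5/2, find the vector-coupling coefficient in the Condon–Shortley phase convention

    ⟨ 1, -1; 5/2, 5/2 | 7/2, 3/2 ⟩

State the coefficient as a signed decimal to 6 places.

+0.218218

√[8·0!2!5!/8! · 0!2!5!0!5!2!] = √(19200/7)
  +(−1)^0/∏(0,0,2,5,0,0)! = 1/240  (running 1/240)
⟨..|..⟩ = √(19200/7)·(1/240) = +0.218218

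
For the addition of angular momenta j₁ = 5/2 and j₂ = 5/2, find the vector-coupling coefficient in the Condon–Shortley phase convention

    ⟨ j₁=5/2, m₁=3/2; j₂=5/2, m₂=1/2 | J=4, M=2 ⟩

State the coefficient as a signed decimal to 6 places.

+√(5/28) = +0.422577

j₁+j₂−J=1  J+j₁−j₂=4  J−j₁+j₂=4  j₁+j₂+J+1=10
(j₁±m₁, j₂±m₂, J±M) = (4,1,3,2,6,2)
P² = 20736/35
sum k=0..1:
  [0] +1/36 = 1/36
  [1] −1/96 = -1/96
S = 5/288
C² = P²·S² = 5/28 ; C = +0.422577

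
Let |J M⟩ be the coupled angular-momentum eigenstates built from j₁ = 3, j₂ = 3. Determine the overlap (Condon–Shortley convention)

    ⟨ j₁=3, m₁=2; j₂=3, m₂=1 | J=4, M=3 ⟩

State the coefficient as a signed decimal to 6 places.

-0.301511  (= −√(1/11))

triangle: 2!·4!·4!/11! = 1152/39916800
(j±m)!: 5!·1!·4!·2!·7!·1! = 29030400
prefactor² = (2J+1)·Δ·N² = 82944/11
  k=0: +1/(0!·2!·1!·4!·3!·0!) = 1/288
  k=1: −1/(1!·1!·0!·3!·4!·1!) = -1/144
Σ = -1/288  ⇒  CG² = 82944/11·(-1/288)² = 1/11
CG = −√(1/11) = -0.301511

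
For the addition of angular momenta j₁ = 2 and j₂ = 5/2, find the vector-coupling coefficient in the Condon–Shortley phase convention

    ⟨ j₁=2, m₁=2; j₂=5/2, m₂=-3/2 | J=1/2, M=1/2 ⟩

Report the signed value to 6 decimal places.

√[2·4!0!1!/6! · 4!0!1!4!1!0!] = √(192/5)
  +(−1)^0/∏(0,4,0,1,0,0)! = 1/24  (running 1/24)
⟨..|..⟩ = √(192/5)·(1/24) = +0.258199

+√(1/15) ≈ +0.258199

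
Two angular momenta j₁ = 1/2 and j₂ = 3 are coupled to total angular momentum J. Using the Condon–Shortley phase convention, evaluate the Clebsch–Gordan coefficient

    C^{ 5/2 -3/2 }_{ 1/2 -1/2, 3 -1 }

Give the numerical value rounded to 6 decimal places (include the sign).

triangle: 1!×0!×5!/7! = 120/5040
(j±m)!: 0!×1!×2!×4!×1!×4! = 1152
prefactor² = (2J+1)×Δ×N² = 1152/7
  k=1: −1/(1!×0!×0!×1!×0!×4!) = -1/24
Σ = -1/24  ⇒  CG² = 1152/7×(-1/24)² = 2/7
CG = −√(2/7) = -0.534522

-0.534522  (= −√(2/7))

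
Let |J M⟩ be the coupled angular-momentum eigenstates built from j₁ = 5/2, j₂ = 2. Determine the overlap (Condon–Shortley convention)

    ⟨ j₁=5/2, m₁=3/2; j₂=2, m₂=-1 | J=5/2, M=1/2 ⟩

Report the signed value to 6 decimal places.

j₁+j₂−J=2  J+j₁−j₂=3  J−j₁+j₂=2  j₁+j₂+J+1=8
(j₁±m₁, j₂±m₂, J±M) = (4,1,1,3,3,2)
P² = 216/35
sum k=0..1:
  [0] +1/4 = 1/4
  [1] −1/12 = -1/12
S = 1/6
C² = P²·S² = 6/35 ; C = +0.414039

+√(6/35) = +0.414039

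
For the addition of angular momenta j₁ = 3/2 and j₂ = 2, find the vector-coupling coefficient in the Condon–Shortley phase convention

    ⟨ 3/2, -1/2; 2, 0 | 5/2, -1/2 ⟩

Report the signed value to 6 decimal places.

√[6·1!2!3!/7! · 1!2!2!2!2!3!] = √(48/35)
  +(−1)^0/∏(0,1,2,2,0,1)! = 1/4  (running 1/4)
  +(−1)^1/∏(1,0,1,1,1,2)! = -1/2  (running -1/4)
⟨..|..⟩ = √(48/35)·(-1/4) = -0.292770

−√(3/35) = -0.292770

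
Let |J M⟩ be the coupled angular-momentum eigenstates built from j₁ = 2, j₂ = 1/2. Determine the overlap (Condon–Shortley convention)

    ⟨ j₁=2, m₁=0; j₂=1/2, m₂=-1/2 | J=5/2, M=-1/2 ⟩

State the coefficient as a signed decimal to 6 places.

+0.774597  (= +√(3/5))

j₁+j₂−J=0  J+j₁−j₂=4  J−j₁+j₂=1  j₁+j₂+J+1=6
(j₁±m₁, j₂±m₂, J±M) = (2,2,0,1,2,3)
P² = 48/5
sum k=0..0:
  [0] +1/4 = 1/4
S = 1/4
C² = P²·S² = 3/5 ; C = +0.774597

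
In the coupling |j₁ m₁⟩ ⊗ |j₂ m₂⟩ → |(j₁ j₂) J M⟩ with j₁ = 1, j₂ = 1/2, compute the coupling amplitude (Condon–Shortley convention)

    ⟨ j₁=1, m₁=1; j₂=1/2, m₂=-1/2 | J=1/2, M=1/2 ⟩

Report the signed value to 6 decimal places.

+0.816497

triangle: 1!·1!·0!/3! = 1/6
(j±m)!: 2!·0!·0!·1!·1!·0! = 2
prefactor² = (2J+1)·Δ·N² = 2/3
  k=0: +1/(0!·1!·0!·0!·1!·0!) = 1
Σ = 1  ⇒  CG² = 2/3·1² = 2/3
CG = +√(2/3) = +0.816497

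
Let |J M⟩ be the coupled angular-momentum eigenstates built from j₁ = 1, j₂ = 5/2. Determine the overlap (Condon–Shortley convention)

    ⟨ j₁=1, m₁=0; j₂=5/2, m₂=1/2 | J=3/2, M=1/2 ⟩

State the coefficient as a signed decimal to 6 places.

triangle: 2!×0!×3!/6! = 12/720
(j±m)!: 1!×1!×3!×2!×2!×1! = 24
prefactor² = (2J+1)×Δ×N² = 8/5
  k=1: −1/(1!×1!×0!×2!×0!×1!) = -1/2
Σ = -1/2  ⇒  CG² = 8/5×(-1/2)² = 2/5
CG = −√(2/5) = -0.632456

-0.632456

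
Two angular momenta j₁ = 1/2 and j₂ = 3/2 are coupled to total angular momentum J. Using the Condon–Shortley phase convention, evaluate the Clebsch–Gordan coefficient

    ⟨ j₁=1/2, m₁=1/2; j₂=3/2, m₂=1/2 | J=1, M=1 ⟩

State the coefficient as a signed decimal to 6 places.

+√(1/4) ≈ +0.500000

j₁+j₂−J=1  J+j₁−j₂=0  J−j₁+j₂=2  j₁+j₂+J+1=4
(j₁±m₁, j₂±m₂, J±M) = (1,0,2,1,2,0)
P² = 1
sum k=0..0:
  [0] +1/2 = 1/2
S = 1/2
C² = P²·S² = 1/4 ; C = +0.500000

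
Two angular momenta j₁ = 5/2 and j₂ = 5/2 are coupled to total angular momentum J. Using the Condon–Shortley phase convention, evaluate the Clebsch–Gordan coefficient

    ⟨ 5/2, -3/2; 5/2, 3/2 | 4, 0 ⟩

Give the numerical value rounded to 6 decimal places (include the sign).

-0.566947

triangle: 1!×4!×4!/10! = 576/3628800
(j±m)!: 1!×4!×4!×1!×4!×4! = 331776
prefactor² = (2J+1)×Δ×N² = 82944/175
  k=0: +1/(0!×1!×4!×4!×0!×0!) = 1/576
  k=1: −1/(1!×0!×3!×3!×1!×1!) = -1/36
Σ = -5/192  ⇒  CG² = 82944/175×(-5/192)² = 9/28
CG = −√(9/28) = -0.566947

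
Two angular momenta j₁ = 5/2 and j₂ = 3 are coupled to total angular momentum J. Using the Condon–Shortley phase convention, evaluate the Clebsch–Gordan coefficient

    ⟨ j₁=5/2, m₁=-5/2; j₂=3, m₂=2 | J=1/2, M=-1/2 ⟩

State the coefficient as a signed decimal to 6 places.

-0.218218  (= −√(1/21))

√[2·5!0!1!/7! · 0!5!5!1!0!1!] = √(4800/7)
  +(−1)^5/∏(5,0,0,0,0,1)! = -1/120  (running -1/120)
⟨..|..⟩ = √(4800/7)·(-1/120) = -0.218218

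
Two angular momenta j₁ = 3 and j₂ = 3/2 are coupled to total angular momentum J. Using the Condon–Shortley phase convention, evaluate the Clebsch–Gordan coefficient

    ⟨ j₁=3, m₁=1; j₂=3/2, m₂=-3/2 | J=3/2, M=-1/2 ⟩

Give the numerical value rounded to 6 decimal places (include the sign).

+√(4/35) = +0.338062

triangle: 3!·3!·0!/7! = 36/5040
(j±m)!: 4!·2!·0!·3!·1!·2! = 576
prefactor² = (2J+1)·Δ·N² = 576/35
  k=0: +1/(0!·3!·2!·0!·1!·0!) = 1/12
Σ = 1/12  ⇒  CG² = 576/35·1/12² = 4/35
CG = +√(4/35) = +0.338062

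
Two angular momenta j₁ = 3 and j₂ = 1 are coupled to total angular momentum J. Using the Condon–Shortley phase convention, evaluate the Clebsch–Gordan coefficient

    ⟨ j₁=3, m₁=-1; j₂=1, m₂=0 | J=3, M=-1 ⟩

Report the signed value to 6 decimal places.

−√(1/12) = -0.288675

j₁+j₂−J=1  J+j₁−j₂=5  J−j₁+j₂=1  j₁+j₂+J+1=8
(j₁±m₁, j₂±m₂, J±M) = (2,4,1,1,2,4)
P² = 48
sum k=0..1:
  [0] +1/24 = 1/24
  [1] −1/12 = -1/12
S = -1/24
C² = P²·S² = 1/12 ; C = -0.288675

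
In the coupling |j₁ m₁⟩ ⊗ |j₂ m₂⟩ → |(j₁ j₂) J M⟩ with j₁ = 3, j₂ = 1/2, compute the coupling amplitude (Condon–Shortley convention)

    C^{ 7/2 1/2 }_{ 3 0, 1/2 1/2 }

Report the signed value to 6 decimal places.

+√(4/7) = +0.755929

j₁+j₂−J=0  J+j₁−j₂=6  J−j₁+j₂=1  j₁+j₂+J+1=8
(j₁±m₁, j₂±m₂, J±M) = (3,3,1,0,4,3)
P² = 5184/7
sum k=0..0:
  [0] +1/36 = 1/36
S = 1/36
C² = P²·S² = 4/7 ; C = +0.755929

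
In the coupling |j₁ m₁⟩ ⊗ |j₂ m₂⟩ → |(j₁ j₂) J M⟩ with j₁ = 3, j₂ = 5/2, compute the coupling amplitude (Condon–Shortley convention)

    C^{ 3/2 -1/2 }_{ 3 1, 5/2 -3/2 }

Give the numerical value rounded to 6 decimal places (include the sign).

−√(7/30) = -0.483046

j₁+j₂−J=4  J+j₁−j₂=2  J−j₁+j₂=1  j₁+j₂+J+1=8
(j₁±m₁, j₂±m₂, J±M) = (4,2,1,4,1,2)
P² = 384/35
sum k=0..1:
  [0] +1/48 = 1/48
  [1] −1/6 = -1/6
S = -7/48
C² = P²·S² = 7/30 ; C = -0.483046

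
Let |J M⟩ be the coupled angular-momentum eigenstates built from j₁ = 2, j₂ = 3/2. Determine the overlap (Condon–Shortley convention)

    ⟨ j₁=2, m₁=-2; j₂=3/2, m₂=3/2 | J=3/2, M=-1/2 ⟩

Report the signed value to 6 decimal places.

+√(2/5) = +0.632456

triangle: 2!·2!·1!/6! = 4/720
(j±m)!: 0!·4!·3!·0!·1!·2! = 288
prefactor² = (2J+1)·Δ·N² = 32/5
  k=2: +1/(2!·0!·2!·1!·0!·0!) = 1/4
Σ = 1/4  ⇒  CG² = 32/5·1/4² = 2/5
CG = +√(2/5) = +0.632456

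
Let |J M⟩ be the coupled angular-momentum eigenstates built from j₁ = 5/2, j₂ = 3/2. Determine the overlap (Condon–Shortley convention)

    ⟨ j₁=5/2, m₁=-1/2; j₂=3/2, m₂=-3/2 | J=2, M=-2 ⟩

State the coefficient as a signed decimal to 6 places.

+0.377964

√[5·2!3!1!/7! · 2!3!0!3!0!4!] = √(144/7)
  +(−1)^0/∏(0,2,3,0,0,1)! = 1/12  (running 1/12)
⟨..|..⟩ = √(144/7)·(1/12) = +0.377964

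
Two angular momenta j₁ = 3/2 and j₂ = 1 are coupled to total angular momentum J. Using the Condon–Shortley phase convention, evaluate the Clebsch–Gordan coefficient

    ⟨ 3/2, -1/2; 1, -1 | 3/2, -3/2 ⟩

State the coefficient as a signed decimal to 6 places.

+√(2/5) ≈ +0.632456

j₁+j₂−J=1  J+j₁−j₂=2  J−j₁+j₂=1  j₁+j₂+J+1=5
(j₁±m₁, j₂±m₂, J±M) = (1,2,0,2,0,3)
P² = 8/5
sum k=0..0:
  [0] +1/2 = 1/2
S = 1/2
C² = P²·S² = 2/5 ; C = +0.632456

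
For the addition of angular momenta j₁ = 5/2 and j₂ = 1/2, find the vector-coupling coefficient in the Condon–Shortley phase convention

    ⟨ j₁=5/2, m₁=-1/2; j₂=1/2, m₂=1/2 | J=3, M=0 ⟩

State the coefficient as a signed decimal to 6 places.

triangle: 0!·5!·1!/7! = 120/5040
(j±m)!: 2!·3!·1!·0!·3!·3! = 432
prefactor² = (2J+1)·Δ·N² = 72
  k=0: +1/(0!·0!·3!·1!·2!·0!) = 1/12
Σ = 1/12  ⇒  CG² = 72·1/12² = 1/2
CG = +√(1/2) = +0.707107

+0.707107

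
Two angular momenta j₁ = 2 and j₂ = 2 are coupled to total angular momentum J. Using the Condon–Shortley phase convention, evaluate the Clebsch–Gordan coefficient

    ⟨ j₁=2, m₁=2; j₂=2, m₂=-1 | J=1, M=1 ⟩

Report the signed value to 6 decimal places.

j₁+j₂−J=3  J+j₁−j₂=1  J−j₁+j₂=1  j₁+j₂+J+1=6
(j₁±m₁, j₂±m₂, J±M) = (4,0,1,3,2,0)
P² = 36/5
sum k=0..0:
  [0] +1/6 = 1/6
S = 1/6
C² = P²·S² = 1/5 ; C = +0.447214

+0.447214  (= +√(1/5))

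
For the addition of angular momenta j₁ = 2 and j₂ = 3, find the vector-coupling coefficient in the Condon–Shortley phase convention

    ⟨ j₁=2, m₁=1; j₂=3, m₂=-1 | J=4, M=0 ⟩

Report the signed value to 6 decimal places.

+0.597614  (= +√(5/14))

j₁+j₂−J=1  J+j₁−j₂=3  J−j₁+j₂=5  j₁+j₂+J+1=10
(j₁±m₁, j₂±m₂, J±M) = (3,1,2,4,4,4)
P² = 10368/35
sum k=0..1:
  [0] +1/24 = 1/24
  [1] −1/144 = -1/144
S = 5/144
C² = P²·S² = 5/14 ; C = +0.597614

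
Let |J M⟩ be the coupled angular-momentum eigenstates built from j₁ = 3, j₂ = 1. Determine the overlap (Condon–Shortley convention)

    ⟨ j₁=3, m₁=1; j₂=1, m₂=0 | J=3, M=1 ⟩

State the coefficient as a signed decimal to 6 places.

j₁+j₂−J=1  J+j₁−j₂=5  J−j₁+j₂=1  j₁+j₂+J+1=8
(j₁±m₁, j₂±m₂, J±M) = (4,2,1,1,4,2)
P² = 48
sum k=0..1:
  [0] +1/12 = 1/12
  [1] −1/24 = -1/24
S = 1/24
C² = P²·S² = 1/12 ; C = +0.288675

+0.288675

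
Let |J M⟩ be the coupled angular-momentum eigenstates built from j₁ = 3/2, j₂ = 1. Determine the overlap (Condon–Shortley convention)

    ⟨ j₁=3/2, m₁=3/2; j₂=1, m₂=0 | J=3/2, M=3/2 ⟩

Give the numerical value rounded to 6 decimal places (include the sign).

+0.774597  (= +√(3/5))

j₁+j₂−J=1  J+j₁−j₂=2  J−j₁+j₂=1  j₁+j₂+J+1=5
(j₁±m₁, j₂±m₂, J±M) = (3,0,1,1,3,0)
P² = 12/5
sum k=0..0:
  [0] +1/2 = 1/2
S = 1/2
C² = P²·S² = 3/5 ; C = +0.774597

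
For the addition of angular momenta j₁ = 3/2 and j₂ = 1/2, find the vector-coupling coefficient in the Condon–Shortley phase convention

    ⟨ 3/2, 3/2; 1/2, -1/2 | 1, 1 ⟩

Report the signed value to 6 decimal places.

+0.866025  (= +√(3/4))

√[3·1!2!0!/4! · 3!0!0!1!2!0!] = √(3)
  +(−1)^0/∏(0,1,0,0,2,0)! = 1/2  (running 1/2)
⟨..|..⟩ = √(3)·(1/2) = +0.866025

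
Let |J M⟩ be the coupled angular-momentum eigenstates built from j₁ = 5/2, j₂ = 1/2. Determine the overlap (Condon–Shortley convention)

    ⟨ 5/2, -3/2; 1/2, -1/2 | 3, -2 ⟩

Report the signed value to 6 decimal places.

triangle: 0!×5!×1!/7! = 120/5040
(j±m)!: 1!×4!×0!×1!×1!×5! = 2880
prefactor² = (2J+1)×Δ×N² = 480
  k=0: +1/(0!×0!×4!×0!×1!×1!) = 1/24
Σ = 1/24  ⇒  CG² = 480×1/24² = 5/6
CG = +√(5/6) = +0.912871

+√(5/6) = +0.912871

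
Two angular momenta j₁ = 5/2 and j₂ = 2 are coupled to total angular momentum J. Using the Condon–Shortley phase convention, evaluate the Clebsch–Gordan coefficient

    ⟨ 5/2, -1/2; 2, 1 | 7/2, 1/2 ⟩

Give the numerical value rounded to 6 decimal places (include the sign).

√[8·1!4!3!/9! · 2!3!3!1!4!3!] = √(1152/35)
  +(−1)^0/∏(0,1,3,3,1,0)! = 1/36  (running 1/36)
  +(−1)^1/∏(1,0,2,2,2,1)! = -1/8  (running -7/72)
⟨..|..⟩ = √(1152/35)·(-7/72) = -0.557773

−√(14/45) ≈ -0.557773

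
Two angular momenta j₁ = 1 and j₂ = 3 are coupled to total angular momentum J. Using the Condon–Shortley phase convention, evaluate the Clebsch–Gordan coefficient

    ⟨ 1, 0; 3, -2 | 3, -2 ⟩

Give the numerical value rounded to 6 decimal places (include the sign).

triangle: 1!*1!*5!/8! = 120/40320
(j±m)!: 1!*1!*1!*5!*1!*5! = 14400
prefactor² = (2J+1)*Δ*N² = 300
  k=0: +1/(0!*1!*1!*1!*0!*4!) = 1/24
  k=1: −1/(1!*0!*0!*0!*1!*5!) = -1/120
Σ = 1/30  ⇒  CG² = 300*1/30² = 1/3
CG = +√(1/3) = +0.577350

+√(1/3) ≈ +0.577350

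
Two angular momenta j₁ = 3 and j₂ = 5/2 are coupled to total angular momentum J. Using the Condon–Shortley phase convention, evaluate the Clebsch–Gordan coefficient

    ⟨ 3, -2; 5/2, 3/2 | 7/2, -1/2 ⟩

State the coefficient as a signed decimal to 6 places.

+√(20/63) ≈ +0.563436

triangle: 2!·4!·3!/10! = 288/3628800
(j±m)!: 1!·5!·4!·1!·3!·4! = 414720
prefactor² = (2J+1)·Δ·N² = 9216/35
  k=1: −1/(1!·1!·4!·3!·0!·0!) = -1/144
  k=2: +1/(2!·0!·3!·2!·1!·1!) = 1/24
Σ = 5/144  ⇒  CG² = 9216/35·5/144² = 20/63
CG = +√(20/63) = +0.563436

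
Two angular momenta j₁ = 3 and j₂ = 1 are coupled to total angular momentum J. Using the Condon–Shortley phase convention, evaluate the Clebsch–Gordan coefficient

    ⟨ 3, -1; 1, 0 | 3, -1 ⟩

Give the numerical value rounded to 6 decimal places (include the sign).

j₁+j₂−J=1  J+j₁−j₂=5  J−j₁+j₂=1  j₁+j₂+J+1=8
(j₁±m₁, j₂±m₂, J±M) = (2,4,1,1,2,4)
P² = 48
sum k=0..1:
  [0] +1/24 = 1/24
  [1] −1/12 = -1/12
S = -1/24
C² = P²·S² = 1/12 ; C = -0.288675

−√(1/12) = -0.288675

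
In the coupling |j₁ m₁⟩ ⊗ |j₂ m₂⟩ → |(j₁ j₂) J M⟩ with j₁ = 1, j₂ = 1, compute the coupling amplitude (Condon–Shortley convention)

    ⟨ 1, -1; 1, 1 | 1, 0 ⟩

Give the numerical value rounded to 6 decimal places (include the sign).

-0.707107

j₁+j₂−J=1  J+j₁−j₂=1  J−j₁+j₂=1  j₁+j₂+J+1=4
(j₁±m₁, j₂±m₂, J±M) = (0,2,2,0,1,1)
P² = 1/2
sum k=1..1:
  [1] −1/1 = -1
S = -1
C² = P²·S² = 1/2 ; C = -0.707107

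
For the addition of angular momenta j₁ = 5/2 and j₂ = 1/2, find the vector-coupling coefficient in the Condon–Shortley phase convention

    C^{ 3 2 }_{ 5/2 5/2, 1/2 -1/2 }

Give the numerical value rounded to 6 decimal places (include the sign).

√[7·0!5!1!/7! · 5!0!0!1!5!1!] = √(2400)
  +(−1)^0/∏(0,0,0,0,5,1)! = 1/120  (running 1/120)
⟨..|..⟩ = √(2400)·(1/120) = +0.408248

+√(1/6) ≈ +0.408248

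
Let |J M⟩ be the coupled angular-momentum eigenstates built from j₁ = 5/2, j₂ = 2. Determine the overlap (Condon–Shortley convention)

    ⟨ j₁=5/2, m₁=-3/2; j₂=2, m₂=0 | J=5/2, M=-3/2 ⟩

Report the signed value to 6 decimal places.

√[6·2!3!2!/8! · 1!4!2!2!1!4!] = √(288/35)
  +(−1)^1/∏(1,1,3,1,0,1)! = -1/6  (running -1/6)
  +(−1)^2/∏(2,0,2,0,1,2)! = 1/8  (running -1/24)
⟨..|..⟩ = √(288/35)·(-1/24) = -0.119523

−√(1/70) ≈ -0.119523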